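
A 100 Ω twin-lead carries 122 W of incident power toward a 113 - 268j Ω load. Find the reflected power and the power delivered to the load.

|Γ| = |(13 − j268)/(213 − j268)| = 0.784
|Γ|² = 0.614
P_refl = |Γ|²·P_inc = 74.9 W, P_del = (1 − |Γ|²)·P_inc = 47.1 W

P_reflected ≈ 74.9 W; P_delivered ≈ 47.1 W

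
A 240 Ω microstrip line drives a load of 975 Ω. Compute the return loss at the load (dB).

RL ≈ 4.37 dB

Γ = (975 − 240)/(975 + 240) = 0.605
RL = −20·log₁₀|Γ| = −20·log₁₀(0.605)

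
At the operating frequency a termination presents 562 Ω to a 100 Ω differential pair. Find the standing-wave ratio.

VSWR ≈ 5.62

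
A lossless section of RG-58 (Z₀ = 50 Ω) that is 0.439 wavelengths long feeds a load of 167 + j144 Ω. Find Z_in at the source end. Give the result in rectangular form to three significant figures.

βl = 2π × 0.439 = 158°
tan(βl) = tan(158°) = -0.403
Z_in = Z_0·(Z_L + jZ_0·tanβl)/(Z_0 + jZ_L·tanβl)
     = 50·(167 + j124)/(108 − j67.3)

Z_in ≈ 29.9 + j76 Ω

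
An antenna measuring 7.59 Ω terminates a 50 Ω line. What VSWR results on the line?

For a purely resistive load, VSWR = R_L/Z_0 or Z_0/R_L (whichever > 1) = 50/7.59

VSWR ≈ 6.59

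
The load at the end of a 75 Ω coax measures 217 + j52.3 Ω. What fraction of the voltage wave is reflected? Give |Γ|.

|Γ| ≈ 0.51

Γ = (Z_L − Z_0)/(Z_L + Z_0) = (142 + j52.3)/(292 + j52.3)
|Γ| = 151/297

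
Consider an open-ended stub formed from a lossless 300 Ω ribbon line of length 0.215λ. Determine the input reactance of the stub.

X_in ≈ -67.1 Ω (capacitive)

βl = 2π × 0.215 = 77.4°
tan(βl) = 4.47
For an open-ended stub, Z_in = −jZ_0·cot(βl) = −jZ_0/tan(βl)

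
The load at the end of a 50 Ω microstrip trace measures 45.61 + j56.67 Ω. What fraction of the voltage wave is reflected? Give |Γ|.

|Γ| ≈ 0.511

Γ = (Z_L − Z_0)/(Z_L + Z_0) = (-4.39 + j56.67)/(95.61 + j56.67)
|Γ| = 56.8/111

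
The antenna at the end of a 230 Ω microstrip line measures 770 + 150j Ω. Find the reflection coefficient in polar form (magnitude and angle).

Γ ≈ 0.554 ∠ 6.99°

Γ = (Z_L − Z_0)/(Z_L + Z_0) = (540 + j150)/(1000 + j150)
|Γ| = 560/1010 = 0.554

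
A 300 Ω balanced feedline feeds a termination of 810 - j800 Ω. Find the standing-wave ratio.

Γ = (Z_L − Z_0)/(Z_L + Z_0) = (510 − j800)/(1110 − j800)
|Γ| = 949/1370 = 0.693
VSWR = (1 + |Γ|)/(1 − |Γ|) = 1.69/0.307

VSWR ≈ 5.52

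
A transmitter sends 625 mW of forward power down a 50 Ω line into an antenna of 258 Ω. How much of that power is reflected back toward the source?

Γ = (258 − 50)/(258 + 50) = 0.675
|Γ|² = 0.456
P_refl = |Γ|²·P_inc = 285 mW, P_del = (1 − |Γ|²)·P_inc = 340 mW

P_reflected ≈ 285 mW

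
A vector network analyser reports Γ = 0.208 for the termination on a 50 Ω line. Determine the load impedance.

Z_L ≈ 76.3 Ω

Z_L = Z_0·(1 + Γ)/(1 − Γ) = 50·(1.21)/(0.792)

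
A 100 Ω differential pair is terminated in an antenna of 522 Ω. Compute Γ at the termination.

Γ = 0.678

Γ = (Z_L − Z_0)/(Z_L + Z_0) = (522 − 100)/(522 + 100) = 422/622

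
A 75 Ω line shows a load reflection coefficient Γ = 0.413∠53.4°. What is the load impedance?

Z_L = Z_0·(1 + Γ)/(1 − Γ) = 75·(1.25 + j0.332)/(0.754 − j0.332)

Z_L ≈ 91.7 + j73.3 Ω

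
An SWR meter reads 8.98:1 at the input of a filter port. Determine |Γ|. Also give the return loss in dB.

|Γ| ≈ 0.8; return loss ≈ 1.94 dB

|Γ| = (S − 1)/(S + 1) = (8.98 − 1)/(8.98 + 1) = 7.98/9.98
RL = −20·log₁₀|Γ| = −20·log₁₀(0.8)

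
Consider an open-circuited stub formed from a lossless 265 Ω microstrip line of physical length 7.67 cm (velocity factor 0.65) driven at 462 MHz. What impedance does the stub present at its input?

Z_in ≈ −j121 Ω

λ = v/f = 0.65·c / 462 MHz = 0.422 m
βl = 2π·l/λ = 2π × 0.182 = 65.4°
tan(βl) = 2.19
For an open-circuited stub, Z_in = −jZ_0·cot(βl) = −jZ_0/tan(βl)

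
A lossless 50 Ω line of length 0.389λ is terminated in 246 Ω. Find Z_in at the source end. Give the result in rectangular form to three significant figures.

βl = 2π × 0.389 = 140°
tan(βl) = tan(140°) = -0.838
Z_in = Z_0·(Z_L + jZ_0·tanβl)/(Z_0 + jZ_L·tanβl)
     = 50·(246 − j41.9)/(50 − j206)

Z_in ≈ 23.3 + j54 Ω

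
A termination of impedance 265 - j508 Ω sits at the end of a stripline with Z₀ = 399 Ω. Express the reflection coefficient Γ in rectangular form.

Γ ≈ 0.242 − j0.58

Γ = (Z_L − Z_0)/(Z_L + Z_0) = (-134 − j508)/(664 − j508)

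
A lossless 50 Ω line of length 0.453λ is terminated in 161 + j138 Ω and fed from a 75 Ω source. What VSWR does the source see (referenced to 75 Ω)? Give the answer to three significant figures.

βl = 2π × 0.453 = 163°
tan(βl) = -0.304
Z_in = Z_0·(Z_L + jZ_0·tanβl)/(Z_0 + jZ_L·tanβl) = 40.5 + j88.3 Ω
Γ_s = (Z_in − Z_s)/(Z_in + Z_s) = (-34.5 + j88.3)/(115 + j88.3), |Γ_s| = 0.652
VSWR = (1 + |Γ_s|)/(1 − |Γ_s|)

VSWR ≈ 4.75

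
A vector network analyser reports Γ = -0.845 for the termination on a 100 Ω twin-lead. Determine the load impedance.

Z_L = Z_0·(1 + Γ)/(1 − Γ) = 100·(0.155)/(1.84)

Z_L ≈ 8.4 Ω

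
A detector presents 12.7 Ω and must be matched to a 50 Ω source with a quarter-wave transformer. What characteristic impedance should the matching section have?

Z_qwt ≈ 25.2 Ω

Z_qwt = √(Z_0·R_L) = √(50 × 12.7) = √635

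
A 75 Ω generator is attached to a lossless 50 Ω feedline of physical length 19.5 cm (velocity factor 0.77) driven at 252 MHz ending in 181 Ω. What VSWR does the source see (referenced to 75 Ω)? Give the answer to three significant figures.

λ = v/f = 0.77·c / 252 MHz = 0.917 m
βl = 2π·l/λ = 2π × 0.213 = 76.6°
tan(βl) = 4.19
Z_in = Z_0·(Z_L + jZ_0·tanβl)/(Z_0 + jZ_L·tanβl) = 14.5 − j11 Ω
Γ_s = (Z_in − Z_s)/(Z_in + Z_s) = (-60.5 − j11)/(89.5 − j11), |Γ_s| = 0.681
VSWR = (1 + |Γ_s|)/(1 − |Γ_s|)

VSWR ≈ 5.27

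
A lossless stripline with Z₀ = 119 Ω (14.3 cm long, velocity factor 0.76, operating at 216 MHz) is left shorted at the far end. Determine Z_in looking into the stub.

Z_in ≈ +j136 Ω

λ = v/f = 0.76·c / 216 MHz = 1.06 m
βl = 2π·l/λ = 2π × 0.135 = 48.8°
tan(βl) = 1.14
For a shorted stub, Z_in = jZ_0·tan(βl)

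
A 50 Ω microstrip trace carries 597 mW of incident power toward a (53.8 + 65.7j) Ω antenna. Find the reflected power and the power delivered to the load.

|Γ| = |(3.8 + j65.7)/(103.8 + j65.7)| = 0.536
|Γ|² = 0.287
P_refl = |Γ|²·P_inc = 171 mW, P_del = (1 − |Γ|²)·P_inc = 426 mW

P_reflected ≈ 171 mW; P_delivered ≈ 426 mW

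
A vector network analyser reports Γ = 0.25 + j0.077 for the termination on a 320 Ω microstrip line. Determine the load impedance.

Z_L = Z_0·(1 + Γ)/(1 − Γ) = 320·(1.25 + j0.077)/(0.75 − j0.077)

Z_L ≈ 524 + j86.7 Ω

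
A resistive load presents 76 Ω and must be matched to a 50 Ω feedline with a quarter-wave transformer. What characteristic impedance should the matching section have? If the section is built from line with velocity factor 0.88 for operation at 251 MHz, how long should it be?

Z_qwt ≈ 61.6 Ω; length ≈ 26.3 cm

Z_qwt = √(Z_0·R_L) = √(50 × 76) = √3800
λ = 0.88·c/f = 1.05 m, so l = λ/4 = 0.263 m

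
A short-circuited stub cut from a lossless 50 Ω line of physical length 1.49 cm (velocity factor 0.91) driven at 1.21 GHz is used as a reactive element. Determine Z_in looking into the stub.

Z_in ≈ +j22 Ω

λ = v/f = 0.91·c / 1.21 GHz = 0.226 m
βl = 2π·l/λ = 2π × 0.066 = 23.8°
tan(βl) = 0.441
For a short-circuited stub, Z_in = jZ_0·tan(βl)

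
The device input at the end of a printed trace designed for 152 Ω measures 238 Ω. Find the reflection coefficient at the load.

Γ = (Z_L − Z_0)/(Z_L + Z_0) = (238 − 152)/(238 + 152) = 86/390

Γ = 0.221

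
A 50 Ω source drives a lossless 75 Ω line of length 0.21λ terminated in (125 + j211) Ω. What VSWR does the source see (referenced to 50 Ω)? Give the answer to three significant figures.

VSWR ≈ 5.99

βl = 2π × 0.21 = 75.6°
tan(βl) = 3.89
Z_in = Z_0·(Z_L + jZ_0·tanβl)/(Z_0 + jZ_L·tanβl) = 14.3 − j41.2 Ω
Γ_s = (Z_in − Z_s)/(Z_in + Z_s) = (-35.7 − j41.2)/(64.3 − j41.2), |Γ_s| = 0.714
VSWR = (1 + |Γ_s|)/(1 − |Γ_s|)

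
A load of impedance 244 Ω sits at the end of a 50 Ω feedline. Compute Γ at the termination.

Γ = 0.66

Γ = (Z_L − Z_0)/(Z_L + Z_0) = (244 − 50)/(244 + 50) = 194/294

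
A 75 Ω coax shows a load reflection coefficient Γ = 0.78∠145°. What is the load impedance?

Z_L = Z_0·(1 + Γ)/(1 − Γ) = 75·(0.361 + j0.447)/(1.64 − j0.447)

Z_L ≈ 10.2 + j23.3 Ω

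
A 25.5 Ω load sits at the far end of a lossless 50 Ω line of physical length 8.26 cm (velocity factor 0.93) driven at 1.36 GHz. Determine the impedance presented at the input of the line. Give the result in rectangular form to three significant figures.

Z_in ≈ 33.7 − j23 Ω

λ = v/f = 0.93·c / 1.36 GHz = 0.205 m
βl = 2π·l/λ = 2π × 0.403 = 145°
tan(βl) = tan(145°) = -0.702
Z_in = Z_0·(Z_L + jZ_0·tanβl)/(Z_0 + jZ_L·tanβl)
     = 50·(25.5 − j35.1)/(50 − j17.9)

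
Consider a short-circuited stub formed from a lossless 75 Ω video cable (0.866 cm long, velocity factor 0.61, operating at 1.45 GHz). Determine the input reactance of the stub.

X_in ≈ 34.5 Ω (inductive)

λ = v/f = 0.61·c / 1.45 GHz = 0.126 m
βl = 2π·l/λ = 2π × 0.0686 = 24.7°
tan(βl) = 0.46
For a short-circuited stub, Z_in = jZ_0·tan(βl)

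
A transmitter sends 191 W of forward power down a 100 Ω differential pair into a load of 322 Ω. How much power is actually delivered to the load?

P_delivered ≈ 138 W

Γ = (322 − 100)/(322 + 100) = 0.526
|Γ|² = 0.277
P_refl = |Γ|²·P_inc = 52.9 W, P_del = (1 − |Γ|²)·P_inc = 138 W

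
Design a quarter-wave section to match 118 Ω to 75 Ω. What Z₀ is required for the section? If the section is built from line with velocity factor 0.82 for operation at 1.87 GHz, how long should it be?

Z_qwt ≈ 94.1 Ω; length ≈ 3.29 cm

Z_qwt = √(Z_0·R_L) = √(75 × 118) = √8850
λ = 0.82·c/f = 0.132 m, so l = λ/4 = 0.0329 m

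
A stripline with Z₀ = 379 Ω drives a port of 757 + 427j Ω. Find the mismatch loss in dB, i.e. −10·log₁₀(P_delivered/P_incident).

mismatch loss ≈ 1.08 dB

Γ = (378 + j427)/(1136 + j427), |Γ| = 0.47
|Γ|² = 0.221, so P_del/P_inc = 1 − |Γ|² = 0.779
ML = −10·log₁₀(1 − |Γ|²)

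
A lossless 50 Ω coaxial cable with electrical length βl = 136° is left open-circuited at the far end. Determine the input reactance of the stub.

tan(βl) = -0.966
For an open-circuited stub, Z_in = −jZ_0·cot(βl) = −jZ_0/tan(βl)

X_in ≈ 51.8 Ω (inductive)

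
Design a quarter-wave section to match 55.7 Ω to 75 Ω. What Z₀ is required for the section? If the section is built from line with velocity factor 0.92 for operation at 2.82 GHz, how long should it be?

Z_qwt ≈ 64.6 Ω; length ≈ 2.45 cm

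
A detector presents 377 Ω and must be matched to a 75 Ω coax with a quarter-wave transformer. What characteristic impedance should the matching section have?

Z_qwt ≈ 168 Ω

Z_qwt = √(Z_0·R_L) = √(75 × 377) = √28280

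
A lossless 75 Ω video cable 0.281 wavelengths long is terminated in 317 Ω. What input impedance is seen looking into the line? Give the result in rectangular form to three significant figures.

Z_in ≈ 18.4 + j13.9 Ω

βl = 2π × 0.281 = 101°
tan(βl) = tan(101°) = -5.07
Z_in = Z_0·(Z_L + jZ_0·tanβl)/(Z_0 + jZ_L·tanβl)
     = 75·(317 − j380)/(75 − j1610)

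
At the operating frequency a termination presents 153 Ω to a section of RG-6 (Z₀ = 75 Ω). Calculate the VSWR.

VSWR ≈ 2.04

Γ = (153 − 75)/(153 + 75) = 0.342
VSWR = (1 + 0.342)/(1 − 0.342)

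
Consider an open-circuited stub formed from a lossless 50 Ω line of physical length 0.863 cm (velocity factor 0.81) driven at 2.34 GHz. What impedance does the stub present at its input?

Z_in ≈ −j86.9 Ω

λ = v/f = 0.81·c / 2.34 GHz = 0.104 m
βl = 2π·l/λ = 2π × 0.0831 = 29.9°
tan(βl) = 0.575
For an open-circuited stub, Z_in = −jZ_0·cot(βl) = −jZ_0/tan(βl)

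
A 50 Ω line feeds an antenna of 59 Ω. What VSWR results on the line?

VSWR ≈ 1.18

Γ = (59 − 50)/(59 + 50) = 0.0826
VSWR = (1 + 0.0826)/(1 − 0.0826)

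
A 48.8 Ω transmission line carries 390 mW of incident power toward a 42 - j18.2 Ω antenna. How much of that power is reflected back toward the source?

P_reflected ≈ 17.2 mW

|Γ| = |(-6.8 − j18.2)/(90.8 − j18.2)| = 0.21
|Γ|² = 0.044
P_refl = |Γ|²·P_inc = 17.2 mW, P_del = (1 − |Γ|²)·P_inc = 373 mW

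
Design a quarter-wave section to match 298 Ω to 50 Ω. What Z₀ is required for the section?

Z_qwt = √(Z_0·R_L) = √(50 × 298) = √14900

Z_qwt ≈ 122 Ω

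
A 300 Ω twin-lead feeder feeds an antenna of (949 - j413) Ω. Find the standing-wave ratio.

Γ = (Z_L − Z_0)/(Z_L + Z_0) = (649 − j413)/(1249 − j413)
|Γ| = 769/1320 = 0.585
VSWR = (1 + |Γ|)/(1 − |Γ|) = 1.58/0.415

VSWR ≈ 3.82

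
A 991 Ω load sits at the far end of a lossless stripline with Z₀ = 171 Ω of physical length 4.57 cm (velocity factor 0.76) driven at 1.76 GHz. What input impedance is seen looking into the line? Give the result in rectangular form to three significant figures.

λ = v/f = 0.76·c / 1.76 GHz = 0.13 m
βl = 2π·l/λ = 2π × 0.353 = 127°
tan(βl) = tan(127°) = -1.33
Z_in = Z_0·(Z_L + jZ_0·tanβl)/(Z_0 + jZ_L·tanβl)
     = 171·(991 − j227)/(171 − j1320)

Z_in ≈ 45.5 + j123 Ω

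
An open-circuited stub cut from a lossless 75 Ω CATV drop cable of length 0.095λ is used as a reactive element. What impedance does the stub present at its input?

Z_in ≈ −j110 Ω

βl = 2π × 0.095 = 34.2°
tan(βl) = 0.68
For an open-circuited stub, Z_in = −jZ_0·cot(βl) = −jZ_0/tan(βl)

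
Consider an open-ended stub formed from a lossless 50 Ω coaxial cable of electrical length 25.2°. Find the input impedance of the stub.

Z_in ≈ −j106 Ω

tan(βl) = 0.471
For an open-ended stub, Z_in = −jZ_0·cot(βl) = −jZ_0/tan(βl)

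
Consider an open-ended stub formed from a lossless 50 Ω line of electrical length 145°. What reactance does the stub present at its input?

tan(βl) = -0.7
For an open-ended stub, Z_in = −jZ_0·cot(βl) = −jZ_0/tan(βl)

X_in ≈ 71.4 Ω (inductive)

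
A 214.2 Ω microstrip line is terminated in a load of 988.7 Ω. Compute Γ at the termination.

Γ = (Z_L − Z_0)/(Z_L + Z_0) = (988.7 − 214.2)/(988.7 + 214.2) = 774.5/1203

Γ = 0.644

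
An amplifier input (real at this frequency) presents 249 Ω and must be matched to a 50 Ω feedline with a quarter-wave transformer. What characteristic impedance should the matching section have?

Z_qwt ≈ 112 Ω

Z_qwt = √(Z_0·R_L) = √(50 × 249) = √12450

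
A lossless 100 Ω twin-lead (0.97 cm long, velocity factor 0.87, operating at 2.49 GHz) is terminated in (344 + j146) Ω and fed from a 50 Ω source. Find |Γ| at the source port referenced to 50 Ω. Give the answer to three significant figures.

|Γ| ≈ 0.75

λ = v/f = 0.87·c / 2.49 GHz = 0.105 m
βl = 2π·l/λ = 2π × 0.0925 = 33.3°
tan(βl) = 0.657
Z_in = Z_0·(Z_L + jZ_0·tanβl)/(Z_0 + jZ_L·tanβl) = 96.3 − j150 Ω
Γ_s = (Z_in − Z_s)/(Z_in + Z_s) = (46.3 − j150)/(146 − j150), |Γ_s| = 0.75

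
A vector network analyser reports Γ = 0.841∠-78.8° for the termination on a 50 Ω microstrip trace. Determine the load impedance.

Z_L ≈ 10.6 − j59.8 Ω

Z_L = Z_0·(1 + Γ)/(1 − Γ) = 50·(1.16 − j0.825)/(0.837 + j0.825)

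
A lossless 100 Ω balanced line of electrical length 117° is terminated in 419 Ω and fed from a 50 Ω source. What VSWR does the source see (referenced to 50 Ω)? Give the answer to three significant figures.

tan(βl) = -1.96
Z_in = Z_0·(Z_L + jZ_0·tanβl)/(Z_0 + jZ_L·tanβl) = 29.6 + j47.4 Ω
Γ_s = (Z_in − Z_s)/(Z_in + Z_s) = (-20.4 + j47.4)/(79.6 + j47.4), |Γ_s| = 0.556
VSWR = (1 + |Γ_s|)/(1 − |Γ_s|)

VSWR ≈ 3.51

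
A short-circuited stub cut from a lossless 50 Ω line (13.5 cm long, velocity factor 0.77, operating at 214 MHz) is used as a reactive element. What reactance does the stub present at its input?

X_in ≈ 50 Ω (inductive)

λ = v/f = 0.77·c / 214 MHz = 1.08 m
βl = 2π·l/λ = 2π × 0.125 = 45°
tan(βl) = 1
For a short-circuited stub, Z_in = jZ_0·tan(βl)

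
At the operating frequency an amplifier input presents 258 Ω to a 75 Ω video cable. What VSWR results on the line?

VSWR ≈ 3.44

Γ = (258 − 75)/(258 + 75) = 0.55
VSWR = (1 + 0.55)/(1 − 0.55)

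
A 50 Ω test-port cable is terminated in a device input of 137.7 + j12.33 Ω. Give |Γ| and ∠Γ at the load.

Γ = (Z_L − Z_0)/(Z_L + Z_0) = (87.7 + j12.33)/(187.7 + j12.33)
|Γ| = 88.6/188 = 0.471

Γ ≈ 0.471 ∠ 4.24°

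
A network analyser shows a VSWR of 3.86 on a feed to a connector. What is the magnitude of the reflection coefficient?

|Γ| = (S − 1)/(S + 1) = (3.86 − 1)/(3.86 + 1) = 2.86/4.86

|Γ| ≈ 0.588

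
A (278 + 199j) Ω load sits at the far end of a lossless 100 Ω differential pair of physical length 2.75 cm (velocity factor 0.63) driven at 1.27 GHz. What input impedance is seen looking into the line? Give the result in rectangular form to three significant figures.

Z_in ≈ 32.6 − j61.7 Ω

λ = v/f = 0.63·c / 1.27 GHz = 0.149 m
βl = 2π·l/λ = 2π × 0.185 = 66.5°
tan(βl) = tan(66.5°) = 2.3
Z_in = Z_0·(Z_L + jZ_0·tanβl)/(Z_0 + jZ_L·tanβl)
     = 100·(278 + j429)/(-358 + j640)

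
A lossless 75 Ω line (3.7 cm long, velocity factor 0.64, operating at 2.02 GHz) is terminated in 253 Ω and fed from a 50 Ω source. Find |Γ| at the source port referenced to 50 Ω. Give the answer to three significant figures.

|Γ| ≈ 0.596

λ = v/f = 0.64·c / 2.02 GHz = 0.095 m
βl = 2π·l/λ = 2π × 0.389 = 140°
tan(βl) = -0.835
Z_in = Z_0·(Z_L + jZ_0·tanβl)/(Z_0 + jZ_L·tanβl) = 48.1 + j72.8 Ω
Γ_s = (Z_in − Z_s)/(Z_in + Z_s) = (-1.94 + j72.8)/(98.1 + j72.8), |Γ_s| = 0.596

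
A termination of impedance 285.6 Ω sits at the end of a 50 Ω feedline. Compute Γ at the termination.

Γ = (Z_L − Z_0)/(Z_L + Z_0) = (285.6 − 50)/(285.6 + 50) = 235.6/335.6

Γ = 0.702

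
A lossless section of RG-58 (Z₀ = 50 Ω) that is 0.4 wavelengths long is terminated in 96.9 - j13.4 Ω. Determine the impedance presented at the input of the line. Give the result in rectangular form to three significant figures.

Z_in ≈ 56.3 + j36.6 Ω

βl = 2π × 0.4 = 144°
tan(βl) = tan(144°) = -0.727
Z_in = Z_0·(Z_L + jZ_0·tanβl)/(Z_0 + jZ_L·tanβl)
     = 50·(96.9 − j49.7)/(40.3 − j70.4)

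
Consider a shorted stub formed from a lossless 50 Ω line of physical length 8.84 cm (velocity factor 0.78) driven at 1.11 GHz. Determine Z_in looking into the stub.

λ = v/f = 0.78·c / 1.11 GHz = 0.211 m
βl = 2π·l/λ = 2π × 0.419 = 151°
tan(βl) = -0.555
For a shorted stub, Z_in = jZ_0·tan(βl)

Z_in ≈ −j27.8 Ω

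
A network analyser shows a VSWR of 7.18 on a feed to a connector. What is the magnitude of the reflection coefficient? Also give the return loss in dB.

|Γ| ≈ 0.756; return loss ≈ 2.44 dB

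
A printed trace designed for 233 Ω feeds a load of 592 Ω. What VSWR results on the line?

Γ = (592 − 233)/(592 + 233) = 0.435
VSWR = (1 + 0.435)/(1 − 0.435)

VSWR ≈ 2.54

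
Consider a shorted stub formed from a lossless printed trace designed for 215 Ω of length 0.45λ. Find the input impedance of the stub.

Z_in ≈ −j69.9 Ω

βl = 2π × 0.45 = 162°
tan(βl) = -0.325
For a shorted stub, Z_in = jZ_0·tan(βl)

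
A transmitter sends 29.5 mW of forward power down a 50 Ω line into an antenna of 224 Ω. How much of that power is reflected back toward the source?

Γ = (224 − 50)/(224 + 50) = 0.635
|Γ|² = 0.403
P_refl = |Γ|²·P_inc = 11.9 mW, P_del = (1 − |Γ|²)·P_inc = 17.6 mW

P_reflected ≈ 11.9 mW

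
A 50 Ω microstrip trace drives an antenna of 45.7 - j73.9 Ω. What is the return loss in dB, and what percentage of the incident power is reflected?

Γ = (-4.3 − j73.9)/(95.7 − j73.9), |Γ| = 0.612
RL = −20·log₁₀(0.612) = 4.26 dB
P_refl/P_inc = |Γ|² = 0.375

RL ≈ 4.26 dB; 37.5% of incident power reflected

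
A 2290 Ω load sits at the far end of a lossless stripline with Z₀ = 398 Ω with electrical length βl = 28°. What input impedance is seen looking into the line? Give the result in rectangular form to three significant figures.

tan(βl) = tan(28°) = 0.532
Z_in = Z_0·(Z_L + jZ_0·tanβl)/(Z_0 + jZ_L·tanβl)
     = 398·(2290 + j212)/(398 + j1220)

Z_in ≈ 284 − j656 Ω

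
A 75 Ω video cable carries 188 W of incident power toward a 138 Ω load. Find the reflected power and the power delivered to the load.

P_reflected ≈ 16.4 W; P_delivered ≈ 172 W

Γ = (138 − 75)/(138 + 75) = 0.296
|Γ|² = 0.0875
P_refl = |Γ|²·P_inc = 16.4 W, P_del = (1 − |Γ|²)·P_inc = 172 W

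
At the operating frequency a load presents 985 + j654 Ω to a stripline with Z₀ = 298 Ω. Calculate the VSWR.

Γ = (Z_L − Z_0)/(Z_L + Z_0) = (687 + j654)/(1283 + j654)
|Γ| = 949/1440 = 0.659
VSWR = (1 + |Γ|)/(1 − |Γ|) = 1.66/0.341

VSWR ≈ 4.86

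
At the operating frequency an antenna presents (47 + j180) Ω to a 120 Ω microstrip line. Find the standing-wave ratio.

Γ = (Z_L − Z_0)/(Z_L + Z_0) = (-73 + j180)/(167 + j180)
|Γ| = 194/246 = 0.791
VSWR = (1 + |Γ|)/(1 − |Γ|) = 1.79/0.209

VSWR ≈ 8.57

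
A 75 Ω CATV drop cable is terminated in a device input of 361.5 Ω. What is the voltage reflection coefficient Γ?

Γ = 0.656

Γ = (Z_L − Z_0)/(Z_L + Z_0) = (361.5 − 75)/(361.5 + 75) = 286.5/436.5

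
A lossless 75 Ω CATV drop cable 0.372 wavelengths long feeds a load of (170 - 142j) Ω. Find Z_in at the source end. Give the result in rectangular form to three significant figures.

Z_in ≈ 54.6 + j94.6 Ω

βl = 2π × 0.372 = 134°
tan(βl) = tan(134°) = -1.04
Z_in = Z_0·(Z_L + jZ_0·tanβl)/(Z_0 + jZ_L·tanβl)
     = 75·(170 − j220)/(-72.5 − j177)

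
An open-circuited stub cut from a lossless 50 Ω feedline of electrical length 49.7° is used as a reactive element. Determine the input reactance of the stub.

X_in ≈ -42.4 Ω (capacitive)

tan(βl) = 1.18
For an open-circuited stub, Z_in = −jZ_0·cot(βl) = −jZ_0/tan(βl)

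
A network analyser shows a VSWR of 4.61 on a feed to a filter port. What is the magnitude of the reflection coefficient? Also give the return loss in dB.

|Γ| ≈ 0.643; return loss ≈ 3.83 dB

|Γ| = (S − 1)/(S + 1) = (4.61 − 1)/(4.61 + 1) = 3.61/5.61
RL = −20·log₁₀|Γ| = −20·log₁₀(0.643)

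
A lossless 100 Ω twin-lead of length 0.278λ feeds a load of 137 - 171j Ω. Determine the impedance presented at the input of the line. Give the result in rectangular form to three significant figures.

βl = 2π × 0.278 = 100°
tan(βl) = tan(100°) = -5.63
Z_in = Z_0·(Z_L + jZ_0·tanβl)/(Z_0 + jZ_L·tanβl)
     = 100·(137 − j734)/(-862 − j771)

Z_in ≈ 33.5 + j55.2 Ω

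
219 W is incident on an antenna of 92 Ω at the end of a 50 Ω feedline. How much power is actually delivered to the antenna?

P_delivered ≈ 200 W

Γ = (92 − 50)/(92 + 50) = 0.296
|Γ|² = 0.0875
P_refl = |Γ|²·P_inc = 19.2 W, P_del = (1 − |Γ|²)·P_inc = 200 W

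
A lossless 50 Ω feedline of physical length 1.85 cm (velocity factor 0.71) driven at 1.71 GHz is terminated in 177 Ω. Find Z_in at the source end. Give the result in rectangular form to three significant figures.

Z_in ≈ 21 − j32.7 Ω

λ = v/f = 0.71·c / 1.71 GHz = 0.125 m
βl = 2π·l/λ = 2π × 0.149 = 53.5°
tan(βl) = tan(53.5°) = 1.35
Z_in = Z_0·(Z_L + jZ_0·tanβl)/(Z_0 + jZ_L·tanβl)
     = 50·(177 + j67.5)/(50 + j239)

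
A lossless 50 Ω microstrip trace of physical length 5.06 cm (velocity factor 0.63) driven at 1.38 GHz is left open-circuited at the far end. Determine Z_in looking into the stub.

λ = v/f = 0.63·c / 1.38 GHz = 0.137 m
βl = 2π·l/λ = 2π × 0.369 = 133°
tan(βl) = -1.07
For an open-circuited stub, Z_in = −jZ_0·cot(βl) = −jZ_0/tan(βl)

Z_in ≈ +j46.6 Ω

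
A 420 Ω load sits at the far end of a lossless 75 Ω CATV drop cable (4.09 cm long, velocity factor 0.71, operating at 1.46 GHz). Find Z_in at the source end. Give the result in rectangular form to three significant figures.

Z_in ≈ 13.9 + j14 Ω

λ = v/f = 0.71·c / 1.46 GHz = 0.146 m
βl = 2π·l/λ = 2π × 0.28 = 101°
tan(βl) = tan(101°) = -5.18
Z_in = Z_0·(Z_L + jZ_0·tanβl)/(Z_0 + jZ_L·tanβl)
     = 75·(420 − j389)/(75 − j2180)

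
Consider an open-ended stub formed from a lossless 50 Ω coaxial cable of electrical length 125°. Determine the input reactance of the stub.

tan(βl) = -1.43
For an open-ended stub, Z_in = −jZ_0·cot(βl) = −jZ_0/tan(βl)

X_in ≈ 35 Ω (inductive)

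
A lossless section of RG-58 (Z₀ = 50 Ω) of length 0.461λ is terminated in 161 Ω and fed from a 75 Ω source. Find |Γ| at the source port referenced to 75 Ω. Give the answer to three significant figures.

βl = 2π × 0.461 = 166°
tan(βl) = -0.25
Z_in = Z_0·(Z_L + jZ_0·tanβl)/(Z_0 + jZ_L·tanβl) = 104 + j71.1 Ω
Γ_s = (Z_in − Z_s)/(Z_in + Z_s) = (28.8 + j71.1)/(179 + j71.1), |Γ_s| = 0.399

|Γ| ≈ 0.399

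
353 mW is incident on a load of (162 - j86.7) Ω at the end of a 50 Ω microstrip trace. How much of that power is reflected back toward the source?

|Γ| = |(112 − j86.7)/(212 − j86.7)| = 0.618
|Γ|² = 0.382
P_refl = |Γ|²·P_inc = 135 mW, P_del = (1 − |Γ|²)·P_inc = 218 mW

P_reflected ≈ 135 mW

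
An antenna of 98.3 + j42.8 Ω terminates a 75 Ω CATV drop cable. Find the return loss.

Γ = (23.3 + j42.8)/(173.3 + j42.8), |Γ| = 0.273
RL = −20·log₁₀|Γ| = −20·log₁₀(0.273)

RL ≈ 11.3 dB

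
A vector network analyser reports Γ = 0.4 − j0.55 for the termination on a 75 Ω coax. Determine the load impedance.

Z_L = Z_0·(1 + Γ)/(1 − Γ) = 75·(1.4 − j0.55)/(0.6 + j0.55)

Z_L ≈ 60.8 − j125 Ω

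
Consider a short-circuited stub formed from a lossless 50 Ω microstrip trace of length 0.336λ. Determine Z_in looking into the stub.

βl = 2π × 0.336 = 121°
tan(βl) = -1.67
For a short-circuited stub, Z_in = jZ_0·tan(βl)

Z_in ≈ −j83.3 Ω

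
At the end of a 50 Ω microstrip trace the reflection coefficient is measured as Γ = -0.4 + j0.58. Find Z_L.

Z_L ≈ 11 + j25.3 Ω

Z_L = Z_0·(1 + Γ)/(1 − Γ) = 50·(0.6 + j0.58)/(1.4 − j0.58)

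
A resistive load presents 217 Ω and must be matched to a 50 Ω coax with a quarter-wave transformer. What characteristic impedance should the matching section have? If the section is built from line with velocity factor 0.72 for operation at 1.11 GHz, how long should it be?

Z_qwt = √(Z_0·R_L) = √(50 × 217) = √10850
λ = 0.72·c/f = 0.195 m, so l = λ/4 = 0.0486 m

Z_qwt ≈ 104 Ω; length ≈ 4.86 cm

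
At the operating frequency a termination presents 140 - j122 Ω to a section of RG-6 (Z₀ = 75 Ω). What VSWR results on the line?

VSWR ≈ 3.54

Γ = (Z_L − Z_0)/(Z_L + Z_0) = (65 − j122)/(215 − j122)
|Γ| = 138/247 = 0.559
VSWR = (1 + |Γ|)/(1 − |Γ|) = 1.56/0.441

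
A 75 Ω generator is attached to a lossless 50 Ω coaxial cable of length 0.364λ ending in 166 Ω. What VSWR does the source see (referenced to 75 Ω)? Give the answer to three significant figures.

VSWR ≈ 3.84

βl = 2π × 0.364 = 131°
tan(βl) = -1.15
Z_in = Z_0·(Z_L + jZ_0·tanβl)/(Z_0 + jZ_L·tanβl) = 24.8 + j37 Ω
Γ_s = (Z_in − Z_s)/(Z_in + Z_s) = (-50.2 + j37)/(99.8 + j37), |Γ_s| = 0.586
VSWR = (1 + |Γ_s|)/(1 − |Γ_s|)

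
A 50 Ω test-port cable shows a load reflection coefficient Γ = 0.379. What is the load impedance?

Z_L = Z_0·(1 + Γ)/(1 − Γ) = 50·(1.38)/(0.621)

Z_L ≈ 111 Ω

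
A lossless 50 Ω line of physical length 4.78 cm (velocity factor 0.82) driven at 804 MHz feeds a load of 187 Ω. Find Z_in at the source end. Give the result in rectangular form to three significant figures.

λ = v/f = 0.82·c / 804 MHz = 0.306 m
βl = 2π·l/λ = 2π × 0.156 = 56.2°
tan(βl) = tan(56.2°) = 1.5
Z_in = Z_0·(Z_L + jZ_0·tanβl)/(Z_0 + jZ_L·tanβl)
     = 50·(187 + j74.8)/(50 + j280)

Z_in ≈ 18.7 − j30.1 Ω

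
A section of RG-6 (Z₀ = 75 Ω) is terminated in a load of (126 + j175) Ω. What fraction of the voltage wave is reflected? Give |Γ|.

Γ = (Z_L − Z_0)/(Z_L + Z_0) = (51 + j175)/(201 + j175)
|Γ| = 182/267

|Γ| ≈ 0.684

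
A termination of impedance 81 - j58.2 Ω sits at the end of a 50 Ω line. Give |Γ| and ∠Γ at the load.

Γ = (Z_L − Z_0)/(Z_L + Z_0) = (31 − j58.2)/(131 − j58.2)
|Γ| = 65.9/143 = 0.46

Γ ≈ 0.46 ∠ -38°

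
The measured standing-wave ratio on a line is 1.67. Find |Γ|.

|Γ| ≈ 0.251

|Γ| = (S − 1)/(S + 1) = (1.67 − 1)/(1.67 + 1) = 0.67/2.67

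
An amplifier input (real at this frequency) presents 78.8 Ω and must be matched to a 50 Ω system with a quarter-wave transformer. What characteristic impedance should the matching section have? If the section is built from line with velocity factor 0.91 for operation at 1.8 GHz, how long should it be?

Z_qwt ≈ 62.8 Ω; length ≈ 3.79 cm

Z_qwt = √(Z_0·R_L) = √(50 × 78.8) = √3940
λ = 0.91·c/f = 0.152 m, so l = λ/4 = 0.0379 m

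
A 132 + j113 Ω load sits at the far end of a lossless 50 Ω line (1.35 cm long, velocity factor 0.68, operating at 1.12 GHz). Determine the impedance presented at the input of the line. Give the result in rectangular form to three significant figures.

Z_in ≈ 93 − j109 Ω

λ = v/f = 0.68·c / 1.12 GHz = 0.182 m
βl = 2π·l/λ = 2π × 0.0741 = 26.7°
tan(βl) = tan(26.7°) = 0.503
Z_in = Z_0·(Z_L + jZ_0·tanβl)/(Z_0 + jZ_L·tanβl)
     = 50·(132 + j138)/(-6.79 + j66.3)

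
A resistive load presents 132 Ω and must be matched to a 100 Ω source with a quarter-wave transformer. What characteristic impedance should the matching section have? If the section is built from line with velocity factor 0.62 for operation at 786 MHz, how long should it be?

Z_qwt = √(Z_0·R_L) = √(100 × 132) = √13200
λ = 0.62·c/f = 0.237 m, so l = λ/4 = 0.0592 m

Z_qwt ≈ 115 Ω; length ≈ 5.92 cm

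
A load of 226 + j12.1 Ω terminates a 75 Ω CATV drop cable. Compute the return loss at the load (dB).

Γ = (151 + j12.1)/(301 + j12.1), |Γ| = 0.503
RL = −20·log₁₀|Γ| = −20·log₁₀(0.503)

RL ≈ 5.97 dB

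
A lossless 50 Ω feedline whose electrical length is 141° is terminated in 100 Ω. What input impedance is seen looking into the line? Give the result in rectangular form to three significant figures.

Z_in ≈ 45.7 + j33.5 Ω

tan(βl) = tan(141°) = -0.81
Z_in = Z_0·(Z_L + jZ_0·tanβl)/(Z_0 + jZ_L·tanβl)
     = 50·(100 − j40.5)/(50 − j81)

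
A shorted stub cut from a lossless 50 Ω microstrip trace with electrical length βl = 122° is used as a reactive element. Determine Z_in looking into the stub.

tan(βl) = -1.6
For a shorted stub, Z_in = jZ_0·tan(βl)

Z_in ≈ −j80 Ω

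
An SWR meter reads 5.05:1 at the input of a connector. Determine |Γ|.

|Γ| ≈ 0.669

|Γ| = (S − 1)/(S + 1) = (5.05 − 1)/(5.05 + 1) = 4.05/6.05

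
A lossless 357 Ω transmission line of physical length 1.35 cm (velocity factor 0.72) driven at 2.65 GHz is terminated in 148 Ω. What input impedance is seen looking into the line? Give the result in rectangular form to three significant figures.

λ = v/f = 0.72·c / 2.65 GHz = 0.0815 m
βl = 2π·l/λ = 2π × 0.166 = 59.6°
tan(βl) = tan(59.6°) = 1.71
Z_in = Z_0·(Z_L + jZ_0·tanβl)/(Z_0 + jZ_L·tanβl)
     = 357·(148 + j609)/(357 + j253)

Z_in ≈ 386 + j336 Ω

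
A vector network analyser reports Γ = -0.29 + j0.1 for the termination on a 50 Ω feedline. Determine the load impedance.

Z_L ≈ 27.1 + j5.97 Ω

Z_L = Z_0·(1 + Γ)/(1 − Γ) = 50·(0.71 + j0.1)/(1.29 − j0.1)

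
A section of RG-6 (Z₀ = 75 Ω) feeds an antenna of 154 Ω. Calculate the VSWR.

VSWR ≈ 2.05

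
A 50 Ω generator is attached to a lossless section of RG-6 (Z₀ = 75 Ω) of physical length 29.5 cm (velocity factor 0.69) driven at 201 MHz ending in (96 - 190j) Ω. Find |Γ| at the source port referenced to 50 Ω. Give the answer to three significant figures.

λ = v/f = 0.69·c / 201 MHz = 1.03 m
βl = 2π·l/λ = 2π × 0.286 = 103°
tan(βl) = -4.29
Z_in = Z_0·(Z_L + jZ_0·tanβl)/(Z_0 + jZ_L·tanβl) = 14.6 + j43.7 Ω
Γ_s = (Z_in − Z_s)/(Z_in + Z_s) = (-35.4 + j43.7)/(64.6 + j43.7), |Γ_s| = 0.721

|Γ| ≈ 0.721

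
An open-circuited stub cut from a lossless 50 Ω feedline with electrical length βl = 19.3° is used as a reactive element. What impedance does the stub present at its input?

Z_in ≈ −j143 Ω

tan(βl) = 0.35
For an open-circuited stub, Z_in = −jZ_0·cot(βl) = −jZ_0/tan(βl)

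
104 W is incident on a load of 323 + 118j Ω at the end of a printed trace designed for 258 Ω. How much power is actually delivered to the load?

P_delivered ≈ 98.6 W

|Γ| = |(65 + j118)/(581 + j118)| = 0.227
|Γ|² = 0.0516
P_refl = |Γ|²·P_inc = 5.37 W, P_del = (1 − |Γ|²)·P_inc = 98.6 W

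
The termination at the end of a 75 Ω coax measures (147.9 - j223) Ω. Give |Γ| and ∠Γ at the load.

Γ ≈ 0.744 ∠ -26.9°

Γ = (Z_L − Z_0)/(Z_L + Z_0) = (72.9 − j223)/(222.9 − j223)
|Γ| = 235/315 = 0.744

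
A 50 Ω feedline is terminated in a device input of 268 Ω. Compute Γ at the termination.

Γ = 0.686

Γ = (Z_L − Z_0)/(Z_L + Z_0) = (268 − 50)/(268 + 50) = 218/318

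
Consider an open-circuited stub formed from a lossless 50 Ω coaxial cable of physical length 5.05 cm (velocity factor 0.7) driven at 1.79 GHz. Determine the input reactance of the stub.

X_in ≈ 107 Ω (inductive)

λ = v/f = 0.7·c / 1.79 GHz = 0.117 m
βl = 2π·l/λ = 2π × 0.43 = 155°
tan(βl) = -0.467
For an open-circuited stub, Z_in = −jZ_0·cot(βl) = −jZ_0/tan(βl)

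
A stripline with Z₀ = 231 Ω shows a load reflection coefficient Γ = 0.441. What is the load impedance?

Z_L = Z_0·(1 + Γ)/(1 − Γ) = 231·(1.44)/(0.559)

Z_L ≈ 595 Ω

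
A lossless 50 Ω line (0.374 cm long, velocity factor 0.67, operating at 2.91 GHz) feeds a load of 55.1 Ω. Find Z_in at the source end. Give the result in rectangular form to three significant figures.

Z_in ≈ 53.8 − j3.29 Ω

λ = v/f = 0.67·c / 2.91 GHz = 0.0691 m
βl = 2π·l/λ = 2π × 0.0541 = 19.5°
tan(βl) = tan(19.5°) = 0.354
Z_in = Z_0·(Z_L + jZ_0·tanβl)/(Z_0 + jZ_L·tanβl)
     = 50·(55.1 + j17.7)/(50 + j19.5)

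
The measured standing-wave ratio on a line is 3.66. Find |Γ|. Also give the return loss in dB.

|Γ| = (S − 1)/(S + 1) = (3.66 − 1)/(3.66 + 1) = 2.66/4.66
RL = −20·log₁₀|Γ| = −20·log₁₀(0.571)

|Γ| ≈ 0.571; return loss ≈ 4.87 dB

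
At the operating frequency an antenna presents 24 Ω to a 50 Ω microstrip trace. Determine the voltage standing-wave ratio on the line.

VSWR ≈ 2.08

For a purely resistive load, VSWR = R_L/Z_0 or Z_0/R_L (whichever > 1) = 50/24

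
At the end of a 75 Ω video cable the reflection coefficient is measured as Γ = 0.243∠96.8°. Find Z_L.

Z_L = Z_0·(1 + Γ)/(1 − Γ) = 75·(0.971 + j0.241)/(1.03 − j0.241)

Z_L ≈ 63.2 + j32.4 Ω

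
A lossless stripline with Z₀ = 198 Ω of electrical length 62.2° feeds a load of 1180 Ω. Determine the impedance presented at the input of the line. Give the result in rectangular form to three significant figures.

Z_in ≈ 42.1 − j101 Ω

tan(βl) = tan(62.2°) = 1.9
Z_in = Z_0·(Z_L + jZ_0·tanβl)/(Z_0 + jZ_L·tanβl)
     = 198·(1180 + j376)/(198 + j2240)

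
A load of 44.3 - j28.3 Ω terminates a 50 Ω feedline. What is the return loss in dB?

Γ = (-5.7 − j28.3)/(94.3 − j28.3), |Γ| = 0.293
RL = −20·log₁₀|Γ| = −20·log₁₀(0.293)

RL ≈ 10.7 dB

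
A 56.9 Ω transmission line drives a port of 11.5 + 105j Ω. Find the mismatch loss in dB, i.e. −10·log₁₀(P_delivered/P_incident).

mismatch loss ≈ 7.78 dB

Γ = (-45.4 + j105)/(68.4 + j105), |Γ| = 0.913
|Γ|² = 0.833, so P_del/P_inc = 1 − |Γ|² = 0.167
ML = −10·log₁₀(1 − |Γ|²)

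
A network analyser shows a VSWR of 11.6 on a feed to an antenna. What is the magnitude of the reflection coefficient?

|Γ| ≈ 0.841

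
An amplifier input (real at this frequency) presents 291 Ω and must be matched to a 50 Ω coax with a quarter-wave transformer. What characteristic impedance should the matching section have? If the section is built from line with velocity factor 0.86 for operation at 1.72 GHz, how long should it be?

Z_qwt ≈ 121 Ω; length ≈ 3.75 cm

Z_qwt = √(Z_0·R_L) = √(50 × 291) = √14550
λ = 0.86·c/f = 0.15 m, so l = λ/4 = 0.0375 m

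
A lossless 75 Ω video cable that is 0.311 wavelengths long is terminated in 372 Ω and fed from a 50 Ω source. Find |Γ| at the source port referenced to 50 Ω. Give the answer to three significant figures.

βl = 2π × 0.311 = 112°
tan(βl) = -2.48
Z_in = Z_0·(Z_L + jZ_0·tanβl)/(Z_0 + jZ_L·tanβl) = 17.5 + j28.8 Ω
Γ_s = (Z_in − Z_s)/(Z_in + Z_s) = (-32.5 + j28.8)/(67.5 + j28.8), |Γ_s| = 0.592

|Γ| ≈ 0.592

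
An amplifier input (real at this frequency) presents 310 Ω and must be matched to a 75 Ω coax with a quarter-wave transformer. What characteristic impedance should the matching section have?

Z_qwt ≈ 152 Ω

Z_qwt = √(Z_0·R_L) = √(75 × 310) = √23250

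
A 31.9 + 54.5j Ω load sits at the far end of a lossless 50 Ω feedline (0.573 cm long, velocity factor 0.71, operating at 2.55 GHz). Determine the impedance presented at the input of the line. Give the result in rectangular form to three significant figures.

λ = v/f = 0.71·c / 2.55 GHz = 0.0835 m
βl = 2π·l/λ = 2π × 0.0686 = 24.7°
tan(βl) = tan(24.7°) = 0.46
Z_in = Z_0·(Z_L + jZ_0·tanβl)/(Z_0 + jZ_L·tanβl)
     = 50·(31.9 + j77.5)/(24.9 + j14.7)

Z_in ≈ 115 + j87.5 Ω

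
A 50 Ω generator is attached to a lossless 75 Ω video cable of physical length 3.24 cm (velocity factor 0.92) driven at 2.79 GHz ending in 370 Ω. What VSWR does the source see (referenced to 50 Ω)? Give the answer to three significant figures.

VSWR ≈ 4.22

λ = v/f = 0.92·c / 2.79 GHz = 0.0989 m
βl = 2π·l/λ = 2π × 0.328 = 118°
tan(βl) = -1.89
Z_in = Z_0·(Z_L + jZ_0·tanβl)/(Z_0 + jZ_L·tanβl) = 19.2 + j37.7 Ω
Γ_s = (Z_in − Z_s)/(Z_in + Z_s) = (-30.8 + j37.7)/(69.2 + j37.7), |Γ_s| = 0.617
VSWR = (1 + |Γ_s|)/(1 − |Γ_s|)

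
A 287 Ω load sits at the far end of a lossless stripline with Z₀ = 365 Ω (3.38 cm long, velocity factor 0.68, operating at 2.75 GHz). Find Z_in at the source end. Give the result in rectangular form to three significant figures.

λ = v/f = 0.68·c / 2.75 GHz = 0.0742 m
βl = 2π·l/λ = 2π × 0.456 = 164°
tan(βl) = tan(164°) = -0.286
Z_in = Z_0·(Z_L + jZ_0·tanβl)/(Z_0 + jZ_L·tanβl)
     = 365·(287 − j104)/(365 − j82.1)

Z_in ≈ 296 − j38 Ω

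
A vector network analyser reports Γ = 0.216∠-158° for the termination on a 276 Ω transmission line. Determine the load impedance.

Z_L = Z_0·(1 + Γ)/(1 − Γ) = 276·(0.8 − j0.0809)/(1.2 + j0.0809)

Z_L ≈ 182 − j30.9 Ω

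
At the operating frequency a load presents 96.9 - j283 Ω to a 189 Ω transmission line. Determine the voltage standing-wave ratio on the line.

VSWR ≈ 6.69

Γ = (Z_L − Z_0)/(Z_L + Z_0) = (-92.1 − j283)/(285.9 − j283)
|Γ| = 298/402 = 0.74
VSWR = (1 + |Γ|)/(1 − |Γ|) = 1.74/0.26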